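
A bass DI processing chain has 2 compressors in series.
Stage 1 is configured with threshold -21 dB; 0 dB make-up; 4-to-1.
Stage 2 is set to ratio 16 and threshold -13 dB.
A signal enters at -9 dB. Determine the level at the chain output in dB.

Stage 1: overshoot 12 dB → 12/4 = 3 dB → -18 dB.
Stage 2: below threshold (-18 ≤ -13); passes unchanged; output -18 dB.

-18 dB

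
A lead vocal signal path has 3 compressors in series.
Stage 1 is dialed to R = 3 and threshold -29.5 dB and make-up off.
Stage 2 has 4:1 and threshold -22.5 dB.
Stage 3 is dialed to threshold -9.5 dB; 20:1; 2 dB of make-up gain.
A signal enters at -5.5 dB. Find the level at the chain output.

-20.25 dB

Stage 1: -5.5 dB is 24 dB over -29.5 dB; at 3:1 that becomes 8 dB over, giving -21.5 dB.
Stage 2: -21.5 dB is 1 dB over -22.5 dB; at 4:1 that becomes 0.25 dB over, giving -22.25 dB.
Stage 3: -22.25 dB ≤ -9.5 dB, so stage 3 doesn't engage; make-up brings it to -20.25 dB.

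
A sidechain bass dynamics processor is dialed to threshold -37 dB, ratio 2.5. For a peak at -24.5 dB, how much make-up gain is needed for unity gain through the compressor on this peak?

7.5 dB

Without make-up, output = threshold + overshoot/2.5 = -37 + 5 = -32 dB.
Gap to target: 7.5 dB.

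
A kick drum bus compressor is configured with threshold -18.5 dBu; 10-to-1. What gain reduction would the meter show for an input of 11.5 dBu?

27 dB

11.5 dBu exceeds the threshold by 30 dB.
After 10:1 compression the overshoot becomes 30/10 = 3 dB.
GR = overshoot in − overshoot out = 30 − 3 = 27 dB.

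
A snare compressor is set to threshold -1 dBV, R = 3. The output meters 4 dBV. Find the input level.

The compressed level sits 4 − (-1) = 5 dB over threshold.
Undo the ratio: input overshoot = 5 × 3 = 15 dB, giving input = 14 dBV.

14 dBV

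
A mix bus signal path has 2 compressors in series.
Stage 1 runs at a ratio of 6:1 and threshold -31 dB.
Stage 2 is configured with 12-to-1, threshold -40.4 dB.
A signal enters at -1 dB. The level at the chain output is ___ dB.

-39.2 dB

Stage 1: -1 dB is 30 dB over -31 dB; at 6:1 that becomes 5 dB over, giving -26 dB.
Stage 2: 14.4 dB above -40.4 dB, reduced 12:1 to 1.2 dB above → -39.2 dB.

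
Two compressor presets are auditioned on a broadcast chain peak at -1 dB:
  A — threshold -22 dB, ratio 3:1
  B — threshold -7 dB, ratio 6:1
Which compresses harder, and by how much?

A: 21 dB over, compressed to 7 dB over, so 14 dB of GR.
B: 6 dB over, compressed to 1 dB over, so 5 dB of GR.
A applies 9 dB more gain reduction.

A, by 9 dB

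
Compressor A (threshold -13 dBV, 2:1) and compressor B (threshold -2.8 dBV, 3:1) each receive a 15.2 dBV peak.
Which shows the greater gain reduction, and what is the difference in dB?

A: overshoot 28.2 dB → output overshoot 14.1 dB → GR 14.1 dB.
B: overshoot 18 dB → output overshoot 6 dB → GR 12 dB.
A applies 2.1 dB more gain reduction.

A, by 2.1 dB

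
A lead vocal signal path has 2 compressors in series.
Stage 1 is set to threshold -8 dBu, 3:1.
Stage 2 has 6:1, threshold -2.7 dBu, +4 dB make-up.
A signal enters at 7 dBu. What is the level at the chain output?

1 dBu

Stage 1: 7 dBu is 15 dB over -8 dBu; at 3:1 that becomes 5 dB over, giving -3 dBu.
Stage 2: -3 dBu is at or below the -2.7 dBu threshold — no compression; make-up brings it to 1 dBu.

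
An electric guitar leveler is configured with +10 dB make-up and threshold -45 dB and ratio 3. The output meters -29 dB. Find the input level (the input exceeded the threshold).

-27 dB

Stripping the +10 dB make-up gives -39 dB at the gain stage.
The compressed level sits -39 − (-45) = 6 dB over threshold.
Before 3:1 compression the overshoot was 6 × 3 = 18 dB, so input = -45 + 18 = -27 dB.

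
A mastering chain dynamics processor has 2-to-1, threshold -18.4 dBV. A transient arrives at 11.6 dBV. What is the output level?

The input is 30 dB above the -18.4 dBV threshold.
The 30 dB excess becomes 15 dB after 2:1 reduction.
So the level is -18.4 + 15 = -3.4 dBV.

-3.4 dBV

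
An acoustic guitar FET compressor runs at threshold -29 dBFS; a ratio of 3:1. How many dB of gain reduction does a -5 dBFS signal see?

16 dB

The signal is 24 dB above threshold.
After 3:1 compression the overshoot becomes 24/3 = 8 dB.
Gain reduction = 24 − 8 = 16 dB.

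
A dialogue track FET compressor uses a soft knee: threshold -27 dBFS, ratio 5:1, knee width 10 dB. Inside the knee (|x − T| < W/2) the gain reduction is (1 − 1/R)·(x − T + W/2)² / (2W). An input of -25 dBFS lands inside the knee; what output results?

-26.96 dBFS

x − T + W/2 = -25 − (-27) + 5 = 7.
GR = (1 − 1/5) × 7² / 20 = 0.8 × 49 / 20 = 1.96 dB.
Output = -25 − 1.96 = -26.96 dBFS.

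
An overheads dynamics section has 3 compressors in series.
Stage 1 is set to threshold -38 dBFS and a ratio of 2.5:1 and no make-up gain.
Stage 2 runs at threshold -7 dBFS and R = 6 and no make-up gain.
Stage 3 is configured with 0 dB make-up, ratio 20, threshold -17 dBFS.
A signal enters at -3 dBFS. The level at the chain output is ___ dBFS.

Stage 1: -3 dBFS is 35 dB over -38 dBFS; at 2.5:1 that becomes 14 dB over, giving -24 dBFS.
Stage 2: -24 dBFS is at or below the -7 dBFS threshold — no compression; output -24 dBFS.
Stage 3: below threshold (-24 ≤ -17); passes unchanged; output -24 dBFS.

-24 dBFS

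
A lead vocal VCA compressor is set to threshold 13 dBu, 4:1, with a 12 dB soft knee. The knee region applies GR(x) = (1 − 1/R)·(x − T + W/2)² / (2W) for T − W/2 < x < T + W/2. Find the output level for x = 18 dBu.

14.21875 dBu

x − T + W/2 = 18 − 13 + 6 = 11.
GR = (1 − 1/4) × 11² / 24 = 0.75 × 121 / 24 = 3.78125 dB.
Output = 18 − 3.78125 = 14.21875 dBu.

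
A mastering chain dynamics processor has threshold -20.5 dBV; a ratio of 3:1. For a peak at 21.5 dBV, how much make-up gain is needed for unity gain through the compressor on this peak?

28 dB

Without make-up, output = threshold + overshoot/3 = -20.5 + 14 = -6.5 dBV.
Gap to target: 28 dB.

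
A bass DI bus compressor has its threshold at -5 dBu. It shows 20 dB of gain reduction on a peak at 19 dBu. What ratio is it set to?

Input overshoot = 19 − (-5) = 24 dB.
Output overshoot = 24 − 20 = 4 dB.
Ratio = input overshoot / output overshoot = 24 / 4 = 6.

6:1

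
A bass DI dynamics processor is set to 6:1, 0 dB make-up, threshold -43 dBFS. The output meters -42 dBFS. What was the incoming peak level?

-37 dBFS

The compressed level sits -42 − (-43) = 1 dB over threshold.
Input overshoot = R × output overshoot = 6 dB → input = -43 + 6 = -37 dBFS.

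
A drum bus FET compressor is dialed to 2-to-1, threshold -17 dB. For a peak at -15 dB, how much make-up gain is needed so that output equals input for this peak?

The peak compresses to -17 + 2/2 = -16 dB.
To reach -15 dB requires -15 − (-16) = 1 dB of make-up.

1 dB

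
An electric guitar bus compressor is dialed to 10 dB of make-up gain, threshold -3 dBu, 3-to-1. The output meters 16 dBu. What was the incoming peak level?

24 dBu

Before make-up, the level was 16 − 10 = 6 dBu.
The compressed level sits 6 − (-3) = 9 dB over threshold.
Input overshoot = R × output overshoot = 27 dB → input = -3 + 27 = 24 dBu.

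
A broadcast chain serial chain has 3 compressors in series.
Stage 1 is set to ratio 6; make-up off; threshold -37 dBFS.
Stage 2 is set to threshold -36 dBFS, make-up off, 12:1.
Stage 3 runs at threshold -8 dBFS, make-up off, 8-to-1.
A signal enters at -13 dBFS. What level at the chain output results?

Stage 1: overshoot 24 dB → 24/6 = 4 dB → -33 dBFS.
Stage 2: 3 dB above -36 dBFS, reduced 12:1 to 0.25 dB above → -35.75 dBFS.
Stage 3: below threshold (-35.75 ≤ -8); passes unchanged; output -35.75 dBFS.

-35.75 dBFS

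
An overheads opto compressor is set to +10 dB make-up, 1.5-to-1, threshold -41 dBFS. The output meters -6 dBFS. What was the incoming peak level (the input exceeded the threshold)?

Stripping the +10 dB make-up gives -16 dBFS at the gain stage.
The compressed level sits -16 − (-41) = 25 dB over threshold.
Input overshoot = R × output overshoot = 37.5 dB → input = -41 + 37.5 = -3.5 dBFS.

-3.5 dBFS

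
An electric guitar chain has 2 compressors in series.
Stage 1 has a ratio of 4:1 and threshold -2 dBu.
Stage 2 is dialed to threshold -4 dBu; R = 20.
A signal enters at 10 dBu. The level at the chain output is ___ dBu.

-3.75 dBu

Stage 1: overshoot 12 dB → 12/4 = 3 dB → 1 dBu.
Stage 2: overshoot 5 dB → 5/20 = 0.25 dB → -3.75 dBu.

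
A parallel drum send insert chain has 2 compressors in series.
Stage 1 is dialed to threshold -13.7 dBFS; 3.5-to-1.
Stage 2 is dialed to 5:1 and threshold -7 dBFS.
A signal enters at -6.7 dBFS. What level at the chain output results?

Stage 1: 7 dB above -13.7 dBFS, reduced 3.5:1 to 2 dB above → -11.7 dBFS.
Stage 2: -11.7 dBFS ≤ -7 dBFS, so stage 2 doesn't engage; output -11.7 dBFS.

-11.7 dBFS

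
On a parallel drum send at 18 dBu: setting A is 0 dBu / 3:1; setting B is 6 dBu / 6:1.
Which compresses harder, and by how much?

A: overshoot 18 dB → output overshoot 6 dB → GR 12 dB.
B: overshoot 12 dB → output overshoot 2 dB → GR 10 dB.
A applies 2 dB more gain reduction.

A, by 2 dB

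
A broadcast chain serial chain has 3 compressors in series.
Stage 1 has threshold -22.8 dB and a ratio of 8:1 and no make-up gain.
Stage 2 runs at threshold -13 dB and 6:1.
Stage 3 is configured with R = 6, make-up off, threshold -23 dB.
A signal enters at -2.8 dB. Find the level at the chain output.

-22.55 dB

Stage 1: -2.8 dB is 20 dB over -22.8 dB; at 8:1 that becomes 2.5 dB over, giving -20.3 dB.
Stage 2: -20.3 dB ≤ -13 dB, so stage 2 doesn't engage; output -20.3 dB.
Stage 3: -20.3 dB is 2.7 dB over -23 dB; at 6:1 that becomes 0.45 dB over, giving -22.55 dB.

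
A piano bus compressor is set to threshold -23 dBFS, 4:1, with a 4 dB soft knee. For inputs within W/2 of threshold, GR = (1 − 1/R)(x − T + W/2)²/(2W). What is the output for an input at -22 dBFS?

-22.84375 dBFS

x − T + W/2 = -22 − (-23) + 2 = 3.
GR = (1 − 1/4) × 3² / 8 = 0.75 × 9 / 8 = 0.84375 dB.
Output = -22 − 0.84375 = -22.84375 dBFS.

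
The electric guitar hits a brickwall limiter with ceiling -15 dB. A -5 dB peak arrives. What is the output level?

-15 dB

A brickwall limiter is an ∞:1 compressor: any input above the ceiling is clamped to -15 dB.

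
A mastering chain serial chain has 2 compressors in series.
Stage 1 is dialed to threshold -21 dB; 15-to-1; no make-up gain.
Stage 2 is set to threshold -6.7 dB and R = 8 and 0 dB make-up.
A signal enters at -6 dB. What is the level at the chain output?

-20 dB

Stage 1: 15 dB above -21 dB, reduced 15:1 to 1 dB above → -20 dB.
Stage 2: below threshold (-20 ≤ -6.7); passes unchanged; output -20 dB.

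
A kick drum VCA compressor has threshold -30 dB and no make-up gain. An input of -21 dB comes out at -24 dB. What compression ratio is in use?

Input overshoot = -21 − (-30) = 9 dB; output overshoot = -24 − (-30) = 6 dB.
Ratio = 9 / 6 = 1.5.

1.5:1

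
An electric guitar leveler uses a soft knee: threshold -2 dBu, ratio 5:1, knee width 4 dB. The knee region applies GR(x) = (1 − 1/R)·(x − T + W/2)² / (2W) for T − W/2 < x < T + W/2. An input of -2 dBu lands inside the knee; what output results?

-2.4 dBu

x − T + W/2 = -2 − (-2) + 2 = 2.
GR = (1 − 1/5) × 2² / 8 = 0.8 × 4 / 8 = 0.4 dB.
Output = -2 − 0.4 = -2.4 dBu.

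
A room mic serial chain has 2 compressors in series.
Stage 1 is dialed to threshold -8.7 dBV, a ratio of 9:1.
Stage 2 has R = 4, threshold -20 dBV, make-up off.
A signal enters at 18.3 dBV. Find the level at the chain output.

Stage 1: 18.3 dBV is 27 dB over -8.7 dBV; at 9:1 that becomes 3 dB over, giving -5.7 dBV.
Stage 2: 14.3 dB above -20 dBV, reduced 4:1 to 3.575 dB above → -16.425 dBV.

-16.425 dBV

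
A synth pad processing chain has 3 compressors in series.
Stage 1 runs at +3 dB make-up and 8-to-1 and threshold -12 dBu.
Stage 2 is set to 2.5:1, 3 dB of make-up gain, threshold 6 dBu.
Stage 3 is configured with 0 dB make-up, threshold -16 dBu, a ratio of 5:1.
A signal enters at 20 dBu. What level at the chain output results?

Stage 1: 20 dBu is 32 dB over -12 dBu; at 8:1 that becomes 4 dB over, giving -8 dBu; +3 dB make-up → -5 dBu.
Stage 2: -5 dBu is at or below the 6 dBu threshold — no compression; make-up brings it to -2 dBu.
Stage 3: -2 dBu is 14 dB over -16 dBu; at 5:1 that becomes 2.8 dB over, giving -13.2 dBu.

-13.2 dBu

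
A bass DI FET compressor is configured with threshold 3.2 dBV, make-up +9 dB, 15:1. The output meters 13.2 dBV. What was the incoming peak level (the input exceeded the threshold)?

Stripping the +9 dB make-up gives 4.2 dBV at the gain stage.
The compressed level sits 4.2 − 3.2 = 1 dB over threshold.
Before 15:1 compression the overshoot was 1 × 15 = 15 dB, so input = 3.2 + 15 = 18.2 dBV.

18.2 dBV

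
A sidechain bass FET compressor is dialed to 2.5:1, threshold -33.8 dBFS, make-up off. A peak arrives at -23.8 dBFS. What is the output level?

The input is 10 dB above the -33.8 dBFS threshold.
2.5:1 compression reduces that to 10/2.5 = 4 dB over.
So the level is -33.8 + 4 = -29.8 dBFS.

-29.8 dBFS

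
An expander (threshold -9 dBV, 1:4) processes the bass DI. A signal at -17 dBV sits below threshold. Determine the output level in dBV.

The input is 8 dB below the -9 dBV threshold.
A 1:4 expander multiplies undershoot by 4: 8 × 4 = 32 dB below threshold.
Output = -9 − 32 = -41 dBV.

-41 dBV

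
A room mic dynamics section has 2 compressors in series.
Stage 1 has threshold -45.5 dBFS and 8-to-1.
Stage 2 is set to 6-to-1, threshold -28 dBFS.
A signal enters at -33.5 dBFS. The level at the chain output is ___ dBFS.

-44 dBFS

Stage 1: -33.5 dBFS is 12 dB over -45.5 dBFS; at 8:1 that becomes 1.5 dB over, giving -44 dBFS.
Stage 2: -44 dBFS is at or below the -28 dBFS threshold — no compression; output -44 dBFS.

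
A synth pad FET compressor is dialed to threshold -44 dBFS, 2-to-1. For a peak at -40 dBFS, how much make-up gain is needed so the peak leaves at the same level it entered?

2 dB

Without make-up, output = threshold + overshoot/2 = -44 + 2 = -42 dBFS.
Gap to target: 2 dB.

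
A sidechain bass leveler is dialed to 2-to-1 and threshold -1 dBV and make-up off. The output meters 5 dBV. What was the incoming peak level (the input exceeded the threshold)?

11 dBV

That's 6 dB above the -1 dBV threshold.
Undo the ratio: input overshoot = 6 × 2 = 12 dB, giving input = 11 dBV.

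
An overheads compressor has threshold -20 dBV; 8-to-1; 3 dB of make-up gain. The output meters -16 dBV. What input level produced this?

Before make-up, the level was -16 − 3 = -19 dBV.
Post-compression overshoot = -19 − (-20) = 1 dB.
Undo the ratio: input overshoot = 1 × 8 = 8 dB, giving input = -12 dBV.

-12 dBV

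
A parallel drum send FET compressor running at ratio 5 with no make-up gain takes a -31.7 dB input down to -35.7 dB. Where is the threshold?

-36.7 dB

Gain reduction = -31.7 − (-35.7) = 4 dB; output overshoot = GR / (R − 1) = 4 / 4 = 1 dB.
Threshold = output − output overshoot = -35.7 − 1 = -36.7 dB.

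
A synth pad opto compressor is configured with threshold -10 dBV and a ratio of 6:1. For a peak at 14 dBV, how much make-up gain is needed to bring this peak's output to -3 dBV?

3 dB

The peak compresses to -10 + 24/6 = -6 dBV.
To reach -3 dBV requires -3 − (-6) = 3 dB of make-up.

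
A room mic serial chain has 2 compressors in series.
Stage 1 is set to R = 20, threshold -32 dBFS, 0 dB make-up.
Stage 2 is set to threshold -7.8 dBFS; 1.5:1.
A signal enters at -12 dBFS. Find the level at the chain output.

-31 dBFS

Stage 1: -12 dBFS is 20 dB over -32 dBFS; at 20:1 that becomes 1 dB over, giving -31 dBFS.
Stage 2: below threshold (-31 ≤ -7.8); passes unchanged; output -31 dBFS.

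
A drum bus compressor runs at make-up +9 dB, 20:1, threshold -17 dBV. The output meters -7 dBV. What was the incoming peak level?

Stripping the +9 dB make-up gives -16 dBV at the gain stage.
That's 1 dB above the -17 dBV threshold.
Undo the ratio: input overshoot = 1 × 20 = 20 dB, giving input = 3 dBV.

3 dBV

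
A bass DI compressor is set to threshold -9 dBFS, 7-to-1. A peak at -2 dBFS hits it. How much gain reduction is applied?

6 dB

Overshoot = -2 − (-9) = 7 dB.
At 7:1, output sits 7/7 = 1 dB above threshold.
Gain reduction = 7 − 1 = 6 dB.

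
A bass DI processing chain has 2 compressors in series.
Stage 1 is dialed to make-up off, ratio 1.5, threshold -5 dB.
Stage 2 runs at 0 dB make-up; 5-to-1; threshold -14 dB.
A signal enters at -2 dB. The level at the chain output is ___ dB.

Stage 1: overshoot 3 dB → 3/1.5 = 2 dB → -3 dB.
Stage 2: overshoot 11 dB → 11/5 = 2.2 dB → -11.8 dB.

-11.8 dB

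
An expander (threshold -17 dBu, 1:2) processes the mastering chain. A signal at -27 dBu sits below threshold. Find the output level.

Below threshold, a 1:2 expander applies gain = (2−1)×(T − x) of attenuation.
(2−1) × 10 = 10 dB, so output = -27 − 10 = -37 dBu.

-37 dBu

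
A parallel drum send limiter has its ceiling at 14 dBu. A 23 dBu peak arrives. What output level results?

14 dBu

At ∞:1, everything above 14 dBu is held at the ceiling.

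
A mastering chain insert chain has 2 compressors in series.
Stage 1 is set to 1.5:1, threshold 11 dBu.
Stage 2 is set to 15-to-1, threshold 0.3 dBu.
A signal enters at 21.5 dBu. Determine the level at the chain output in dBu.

Stage 1: overshoot 10.5 dB → 10.5/1.5 = 7 dB → 18 dBu.
Stage 2: 17.7 dB above 0.3 dBu, reduced 15:1 to 1.18 dB above → 1.48 dBu.

1.48 dBu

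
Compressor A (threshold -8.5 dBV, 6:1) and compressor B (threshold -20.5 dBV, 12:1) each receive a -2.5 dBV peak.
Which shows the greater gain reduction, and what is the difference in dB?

B, by 11.5 dB

A: 6 dB over, compressed to 1 dB over, so 5 dB of GR.
B: 18 dB over, compressed to 1.5 dB over, so 16.5 dB of GR.
B applies 11.5 dB more gain reduction.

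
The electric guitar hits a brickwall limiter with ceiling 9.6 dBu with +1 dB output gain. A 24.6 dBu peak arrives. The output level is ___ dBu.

10.6 dBu

The limiter clamps the peak to its 9.6 dBu ceiling.
Output gain then adds 1 dB: 9.6 + 1 = 10.6 dBu.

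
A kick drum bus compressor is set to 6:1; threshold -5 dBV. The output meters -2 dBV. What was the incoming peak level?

13 dBV

Post-compression overshoot = -2 − (-5) = 3 dB.
Before 6:1 compression the overshoot was 3 × 6 = 18 dB, so input = -5 + 18 = 13 dBV.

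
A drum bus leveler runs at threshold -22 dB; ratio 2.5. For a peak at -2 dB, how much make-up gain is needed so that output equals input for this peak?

12 dB

Overshoot 20 dB → 20/2.5 = 8 dB after compression, so the compressed level is -22 + 8 = -14 dB.
Make-up = target − compressed = -2 − (-14) = 12 dB.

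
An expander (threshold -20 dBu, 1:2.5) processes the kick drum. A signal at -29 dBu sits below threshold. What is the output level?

-42.5 dBu

The input is 9 dB below the -20 dBu threshold.
A 1:2.5 expander multiplies undershoot by 2.5: 9 × 2.5 = 22.5 dB below threshold.
Output = -20 − 22.5 = -42.5 dBu.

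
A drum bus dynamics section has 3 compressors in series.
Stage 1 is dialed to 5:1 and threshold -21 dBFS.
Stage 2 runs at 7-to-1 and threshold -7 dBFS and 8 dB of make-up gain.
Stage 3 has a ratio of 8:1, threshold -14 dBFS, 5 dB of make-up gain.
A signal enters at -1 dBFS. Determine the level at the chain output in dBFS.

Stage 1: 20 dB above -21 dBFS, reduced 5:1 to 4 dB above → -17 dBFS.
Stage 2: -17 dBFS is at or below the -7 dBFS threshold — no compression; make-up brings it to -9 dBFS.
Stage 3: 5 dB above -14 dBFS, reduced 8:1 to 0.625 dB above → -13.375 dBFS; +5 dB make-up → -8.375 dBFS.

-8.375 dBFS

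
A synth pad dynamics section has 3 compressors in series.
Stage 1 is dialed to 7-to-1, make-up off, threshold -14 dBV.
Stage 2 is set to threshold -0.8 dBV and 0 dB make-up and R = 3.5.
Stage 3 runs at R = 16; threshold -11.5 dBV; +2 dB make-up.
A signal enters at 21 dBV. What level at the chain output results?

-9.34375 dBV

Stage 1: 21 dBV is 35 dB over -14 dBV; at 7:1 that becomes 5 dB over, giving -9 dBV.
Stage 2: below threshold (-9 ≤ -0.8); passes unchanged; output -9 dBV.
Stage 3: 2.5 dB above -11.5 dBV, reduced 16:1 to 0.15625 dB above → -11.34375 dBV; +2 dB make-up → -9.34375 dBV.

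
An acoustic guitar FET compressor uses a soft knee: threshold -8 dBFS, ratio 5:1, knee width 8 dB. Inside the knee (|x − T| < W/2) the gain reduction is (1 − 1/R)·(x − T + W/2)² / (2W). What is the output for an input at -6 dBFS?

-7.8 dBFS

x − T + W/2 = -6 − (-8) + 4 = 6.
GR = (1 − 1/5) × 6² / 16 = 0.8 × 36 / 16 = 1.8 dB.
Output = -6 − 1.8 = -7.8 dBFS.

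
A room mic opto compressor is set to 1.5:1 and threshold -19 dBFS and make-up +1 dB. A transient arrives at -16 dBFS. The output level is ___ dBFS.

-16 dBFS sits 3 dB over threshold.
The 3 dB excess becomes 2 dB after 1.5:1 reduction.
That puts the output at -17 dBFS; make-up adds 1 dB, giving -16 dBFS.

-16 dBFS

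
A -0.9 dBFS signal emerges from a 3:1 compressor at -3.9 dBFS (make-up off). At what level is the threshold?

Let T be the threshold. Output overshoot = (input overshoot)/R, so -3.9 − T = (-0.9 − T)/3.
3·(-3.9 − T) = -0.9 − T → 2·T = -11.7 − (-0.9) = -10.8.
T = -10.8/2 = -5.4 dBFS.

-5.4 dBFS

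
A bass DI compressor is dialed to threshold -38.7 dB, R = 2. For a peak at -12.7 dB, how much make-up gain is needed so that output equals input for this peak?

Without make-up, output = threshold + overshoot/2 = -38.7 + 13 = -25.7 dB.
Gap to target: 13 dB.

13 dB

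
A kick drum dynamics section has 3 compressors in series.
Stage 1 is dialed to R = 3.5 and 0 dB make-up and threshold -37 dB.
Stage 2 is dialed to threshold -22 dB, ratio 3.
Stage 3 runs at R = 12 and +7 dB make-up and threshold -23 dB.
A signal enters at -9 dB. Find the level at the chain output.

Stage 1: -9 dB is 28 dB over -37 dB; at 3.5:1 that becomes 8 dB over, giving -29 dB.
Stage 2: -29 dB is at or below the -22 dB threshold — no compression; output -29 dB.
Stage 3: below threshold (-29 ≤ -23); passes unchanged; make-up brings it to -22 dB.

-22 dB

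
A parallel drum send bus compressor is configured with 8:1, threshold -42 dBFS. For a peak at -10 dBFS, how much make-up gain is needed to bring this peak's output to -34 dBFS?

4 dB

The peak compresses to -42 + 32/8 = -38 dBFS.
To reach -34 dBFS requires -34 − (-38) = 4 dB of make-up.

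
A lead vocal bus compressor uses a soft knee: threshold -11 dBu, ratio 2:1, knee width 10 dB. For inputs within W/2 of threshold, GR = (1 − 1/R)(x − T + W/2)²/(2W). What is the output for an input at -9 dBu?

-10.225 dBu

x − T + W/2 = -9 − (-11) + 5 = 7.
GR = (1 − 1/2) × 7² / 20 = 0.5 × 49 / 20 = 1.225 dB.
Output = -9 − 1.225 = -10.225 dBu.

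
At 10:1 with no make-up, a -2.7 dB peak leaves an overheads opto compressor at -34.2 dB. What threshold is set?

-37.7 dB

Input is 35 dB above T (since output overshoot × R = input overshoot: (-34.2 − T)·10 = -2.7 − T gives T = -37.7 dB).
Check: -37.7 + (-2.7 − (-37.7))/10 = -37.7 + 3.5 = -34.2 dB. ✓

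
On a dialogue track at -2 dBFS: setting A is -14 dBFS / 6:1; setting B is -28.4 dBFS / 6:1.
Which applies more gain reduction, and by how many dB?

B, by 12 dB

A: overshoot 12 dB → output overshoot 2 dB → GR 10 dB.
B: overshoot 26.4 dB → output overshoot 4.4 dB → GR 22 dB.
B reduces 12 dB more.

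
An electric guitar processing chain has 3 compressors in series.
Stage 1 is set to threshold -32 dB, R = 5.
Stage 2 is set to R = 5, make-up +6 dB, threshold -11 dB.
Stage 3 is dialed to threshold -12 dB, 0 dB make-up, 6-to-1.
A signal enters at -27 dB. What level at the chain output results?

-25 dB

Stage 1: 5 dB above -32 dB, reduced 5:1 to 1 dB above → -31 dB.
Stage 2: -31 dB ≤ -11 dB, so stage 2 doesn't engage; make-up brings it to -25 dB.
Stage 3: -25 dB ≤ -12 dB, so stage 3 doesn't engage; output -25 dB.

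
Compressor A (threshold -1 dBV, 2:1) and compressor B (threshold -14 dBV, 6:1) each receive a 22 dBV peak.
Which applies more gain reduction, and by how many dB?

B, by 18.5 dB

A: overshoot 23 dB → output overshoot 11.5 dB → GR 11.5 dB.
B: overshoot 36 dB → output overshoot 6 dB → GR 30 dB.
Difference: 18.5 dB in favour of B.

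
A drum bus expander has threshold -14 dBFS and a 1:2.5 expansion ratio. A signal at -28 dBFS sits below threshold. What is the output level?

-49 dBFS

Below threshold, a 1:2.5 expander applies gain = (2.5−1)×(T − x) of attenuation.
(2.5−1) × 14 = 21 dB, so output = -28 − 21 = -49 dBFS.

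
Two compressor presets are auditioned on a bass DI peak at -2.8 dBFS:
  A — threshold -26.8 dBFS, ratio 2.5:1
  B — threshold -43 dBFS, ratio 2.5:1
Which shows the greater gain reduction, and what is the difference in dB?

B, by 9.72 dB

A: overshoot 24 dB → output overshoot 9.6 dB → GR 14.4 dB.
B: overshoot 40.2 dB → output overshoot 16.08 dB → GR 24.12 dB.
B applies 9.72 dB more gain reduction.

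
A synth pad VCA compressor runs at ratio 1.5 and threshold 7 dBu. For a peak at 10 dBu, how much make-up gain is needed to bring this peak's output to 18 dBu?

9 dB

The peak compresses to 7 + 3/1.5 = 9 dBu.
To reach 18 dBu requires 18 − 9 = 9 dB of make-up.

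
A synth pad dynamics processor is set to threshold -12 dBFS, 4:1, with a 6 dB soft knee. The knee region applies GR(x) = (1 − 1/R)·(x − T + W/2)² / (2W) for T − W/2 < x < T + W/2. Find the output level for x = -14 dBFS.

-14.0625 dBFS

x − T + W/2 = -14 − (-12) + 3 = 1.
GR = (1 − 1/4) × 1² / 12 = 0.75 × 1 / 12 = 0.0625 dB.
Output = -14 − 0.0625 = -14.0625 dBFS.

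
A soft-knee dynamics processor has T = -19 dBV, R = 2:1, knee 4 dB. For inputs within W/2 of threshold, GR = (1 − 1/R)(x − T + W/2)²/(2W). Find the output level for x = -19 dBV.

x − T + W/2 = -19 − (-19) + 2 = 2.
GR = (1 − 1/2) × 2² / 8 = 0.5 × 4 / 8 = 0.25 dB.
Output = -19 − 0.25 = -19.25 dBV.

-19.25 dBV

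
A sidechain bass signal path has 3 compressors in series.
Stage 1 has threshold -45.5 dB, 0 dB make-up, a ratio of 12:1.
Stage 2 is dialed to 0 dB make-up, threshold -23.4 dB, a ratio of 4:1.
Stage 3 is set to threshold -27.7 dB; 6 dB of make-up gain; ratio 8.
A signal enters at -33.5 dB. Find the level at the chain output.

Stage 1: 12 dB above -45.5 dB, reduced 12:1 to 1 dB above → -44.5 dB.
Stage 2: -44.5 dB ≤ -23.4 dB, so stage 2 doesn't engage; output -44.5 dB.
Stage 3: -44.5 dB ≤ -27.7 dB, so stage 3 doesn't engage; make-up brings it to -38.5 dB.

-38.5 dB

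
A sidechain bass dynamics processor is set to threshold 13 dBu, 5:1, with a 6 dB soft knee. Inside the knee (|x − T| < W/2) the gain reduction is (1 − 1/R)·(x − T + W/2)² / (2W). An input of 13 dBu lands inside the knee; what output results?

12.4 dBu

x − T + W/2 = 13 − 13 + 3 = 3.
GR = (1 − 1/5) × 3² / 12 = 0.8 × 9 / 12 = 0.6 dB.
Output = 13 − 0.6 = 12.4 dBu.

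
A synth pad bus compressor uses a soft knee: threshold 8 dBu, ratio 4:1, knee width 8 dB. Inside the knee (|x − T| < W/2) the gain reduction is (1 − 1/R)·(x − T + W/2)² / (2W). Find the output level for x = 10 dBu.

8.3125 dBu

x − T + W/2 = 10 − 8 + 4 = 6.
GR = (1 − 1/4) × 6² / 16 = 0.75 × 36 / 16 = 1.6875 dB.
Output = 10 − 1.6875 = 8.3125 dBu.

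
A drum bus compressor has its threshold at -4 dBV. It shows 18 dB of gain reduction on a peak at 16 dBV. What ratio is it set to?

Input overshoot = 16 − (-4) = 20 dB.
Output overshoot = 20 − 18 = 2 dB.
Ratio = input overshoot / output overshoot = 20 / 2 = 10.

10:1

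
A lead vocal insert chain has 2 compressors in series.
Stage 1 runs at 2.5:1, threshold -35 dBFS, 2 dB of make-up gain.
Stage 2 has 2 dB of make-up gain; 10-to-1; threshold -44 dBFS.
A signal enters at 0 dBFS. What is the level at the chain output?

Stage 1: 0 dBFS is 35 dB over -35 dBFS; at 2.5:1 that becomes 14 dB over, giving -21 dBFS; +2 dB make-up → -19 dBFS.
Stage 2: overshoot 25 dB → 25/10 = 2.5 dB → -41.5 dBFS; +2 dB make-up → -39.5 dBFS.

-39.5 dBFS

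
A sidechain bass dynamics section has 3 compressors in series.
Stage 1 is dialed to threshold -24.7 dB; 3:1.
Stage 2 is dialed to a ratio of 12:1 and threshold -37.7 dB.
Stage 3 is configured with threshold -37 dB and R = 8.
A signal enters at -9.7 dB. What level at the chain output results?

-36.9 dB

Stage 1: overshoot 15 dB → 15/3 = 5 dB → -19.7 dB.
Stage 2: -19.7 dB is 18 dB over -37.7 dB; at 12:1 that becomes 1.5 dB over, giving -36.2 dB.
Stage 3: -36.2 dB is 0.8 dB over -37 dB; at 8:1 that becomes 0.1 dB over, giving -36.9 dB.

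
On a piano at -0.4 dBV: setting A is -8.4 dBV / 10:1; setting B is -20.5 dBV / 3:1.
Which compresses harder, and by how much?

B, by 6.2 dB

A: GR = 8 − 8/10 = 7.2 dB.
B: GR = 20.1 − 20.1/3 = 13.4 dB.
B applies 6.2 dB more gain reduction.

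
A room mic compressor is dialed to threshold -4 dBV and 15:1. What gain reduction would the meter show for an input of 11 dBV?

14 dB

The signal is 15 dB above threshold.
A 15:1 ratio leaves 1 dB of that excess.
So the signal is attenuated by 15 − 1 = 14 dB.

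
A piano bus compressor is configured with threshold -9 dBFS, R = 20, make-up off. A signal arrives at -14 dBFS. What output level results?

-14 dBFS

-14 dBFS is 5 dB below the -9 dBFS threshold, so no gain reduction is applied.
Output = input = -14 dBFS.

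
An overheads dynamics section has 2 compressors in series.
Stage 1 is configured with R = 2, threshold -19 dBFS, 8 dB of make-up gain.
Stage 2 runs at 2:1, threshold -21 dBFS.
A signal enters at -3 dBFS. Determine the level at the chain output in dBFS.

-12 dBFS

Stage 1: -3 dBFS is 16 dB over -19 dBFS; at 2:1 that becomes 8 dB over, giving -11 dBFS; +8 dB make-up → -3 dBFS.
Stage 2: overshoot 18 dB → 18/2 = 9 dB → -12 dBFS.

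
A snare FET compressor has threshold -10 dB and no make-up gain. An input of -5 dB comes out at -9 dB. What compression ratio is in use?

5:1

Input overshoot = -5 − (-10) = 5 dB; output overshoot = -9 − (-10) = 1 dB.
Ratio = 5 / 1 = 5.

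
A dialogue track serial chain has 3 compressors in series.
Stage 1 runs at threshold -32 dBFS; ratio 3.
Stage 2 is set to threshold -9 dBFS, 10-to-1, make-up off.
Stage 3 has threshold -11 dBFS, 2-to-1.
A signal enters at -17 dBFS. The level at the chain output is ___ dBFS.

Stage 1: 15 dB above -32 dBFS, reduced 3:1 to 5 dB above → -27 dBFS.
Stage 2: -27 dBFS ≤ -9 dBFS, so stage 2 doesn't engage; output -27 dBFS.
Stage 3: -27 dBFS ≤ -11 dBFS, so stage 3 doesn't engage; output -27 dBFS.

-27 dBFS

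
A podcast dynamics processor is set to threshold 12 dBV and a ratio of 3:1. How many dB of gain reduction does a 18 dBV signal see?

4 dB

Overshoot = 18 − 12 = 6 dB.
At 3:1, output sits 6/3 = 2 dB above threshold.
GR = overshoot in − overshoot out = 6 − 2 = 4 dB.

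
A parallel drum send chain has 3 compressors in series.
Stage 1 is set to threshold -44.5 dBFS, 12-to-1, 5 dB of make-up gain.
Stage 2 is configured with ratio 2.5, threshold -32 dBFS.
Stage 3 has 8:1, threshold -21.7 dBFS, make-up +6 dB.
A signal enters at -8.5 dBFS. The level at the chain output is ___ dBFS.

-30.5 dBFS

Stage 1: overshoot 36 dB → 36/12 = 3 dB → -41.5 dBFS; +5 dB make-up → -36.5 dBFS.
Stage 2: -36.5 dBFS is at or below the -32 dBFS threshold — no compression; output -36.5 dBFS.
Stage 3: below threshold (-36.5 ≤ -21.7); passes unchanged; make-up brings it to -30.5 dBFS.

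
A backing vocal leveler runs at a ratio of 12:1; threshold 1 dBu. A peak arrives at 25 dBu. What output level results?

25 dBu sits 24 dB over threshold.
The 24 dB excess becomes 2 dB after 12:1 reduction.
So the level is 1 + 2 = 3 dBu.

3 dBu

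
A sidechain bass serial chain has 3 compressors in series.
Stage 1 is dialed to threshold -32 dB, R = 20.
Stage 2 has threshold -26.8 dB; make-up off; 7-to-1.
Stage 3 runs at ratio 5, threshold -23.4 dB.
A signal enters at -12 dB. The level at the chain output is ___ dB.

Stage 1: 20 dB above -32 dB, reduced 20:1 to 1 dB above → -31 dB.
Stage 2: -31 dB ≤ -26.8 dB, so stage 2 doesn't engage; output -31 dB.
Stage 3: -31 dB ≤ -23.4 dB, so stage 3 doesn't engage; output -31 dB.

-31 dB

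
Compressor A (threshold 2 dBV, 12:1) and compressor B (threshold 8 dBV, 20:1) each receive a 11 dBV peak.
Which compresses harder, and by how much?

A: overshoot 9 dB → output overshoot 0.75 dB → GR 8.25 dB.
B: overshoot 3 dB → output overshoot 0.15 dB → GR 2.85 dB.
Difference: 5.4 dB in favour of A.

A, by 5.4 dB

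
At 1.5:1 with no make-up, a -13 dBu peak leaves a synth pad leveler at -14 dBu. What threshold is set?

Gain reduction = -13 − (-14) = 1 dB; output overshoot = GR / (R − 1) = 1 / 0.5 = 2 dB.
Threshold = output − output overshoot = -14 − 2 = -16 dBu.

-16 dBu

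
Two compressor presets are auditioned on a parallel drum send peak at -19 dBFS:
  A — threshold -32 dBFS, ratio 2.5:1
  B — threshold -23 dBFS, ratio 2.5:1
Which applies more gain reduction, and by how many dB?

A, by 5.4 dB

A: GR = 13 − 13/2.5 = 7.8 dB.
B: GR = 4 − 4/2.5 = 2.4 dB.
A reduces 5.4 dB more.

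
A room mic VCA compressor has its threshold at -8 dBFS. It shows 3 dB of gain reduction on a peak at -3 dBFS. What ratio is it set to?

2.5:1

Input overshoot = -3 − (-8) = 5 dB.
Output overshoot = 5 − 3 = 2 dB.
Ratio = input overshoot / output overshoot = 5 / 2 = 2.5.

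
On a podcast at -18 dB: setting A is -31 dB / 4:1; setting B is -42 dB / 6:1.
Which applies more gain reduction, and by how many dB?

B, by 10.25 dB

A: 13 dB over, compressed to 3.25 dB over, so 9.75 dB of GR.
B: 24 dB over, compressed to 4 dB over, so 20 dB of GR.
B applies 10.25 dB more gain reduction.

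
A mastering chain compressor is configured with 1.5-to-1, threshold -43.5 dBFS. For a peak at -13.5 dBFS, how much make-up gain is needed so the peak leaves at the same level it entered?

10 dB

Without make-up, output = threshold + overshoot/1.5 = -43.5 + 20 = -23.5 dBFS.
Gap to target: 10 dB.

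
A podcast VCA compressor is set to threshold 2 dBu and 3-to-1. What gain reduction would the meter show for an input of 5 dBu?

The signal is 3 dB above threshold.
At 3:1, output sits 3/3 = 1 dB above threshold.
GR = overshoot in − overshoot out = 3 − 1 = 2 dB.

2 dB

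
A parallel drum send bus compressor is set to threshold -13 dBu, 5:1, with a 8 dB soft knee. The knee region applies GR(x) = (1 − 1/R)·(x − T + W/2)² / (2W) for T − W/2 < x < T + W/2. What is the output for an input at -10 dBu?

x − T + W/2 = -10 − (-13) + 4 = 7.
GR = (1 − 1/5) × 7² / 16 = 0.8 × 49 / 16 = 2.45 dB.
Output = -10 − 2.45 = -12.45 dBu.

-12.45 dBu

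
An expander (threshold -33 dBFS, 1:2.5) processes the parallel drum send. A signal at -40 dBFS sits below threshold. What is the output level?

Undershoot = (-33) − (-40) = 7 dB.
At 1:2.5, that expands to 17.5 dB under threshold.
Output = -33 − 17.5 = -50.5 dBFS.

-50.5 dBFS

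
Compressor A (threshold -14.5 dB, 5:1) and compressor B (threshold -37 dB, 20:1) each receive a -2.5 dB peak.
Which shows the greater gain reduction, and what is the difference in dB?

B, by 23.175 dB

A: GR = 12 − 12/5 = 9.6 dB.
B: GR = 34.5 − 34.5/20 = 32.775 dB.
B reduces 23.175 dB more.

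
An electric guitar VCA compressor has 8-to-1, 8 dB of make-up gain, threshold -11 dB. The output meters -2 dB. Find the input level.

-3 dB

Before make-up, the level was -2 − 8 = -10 dB.
Post-compression overshoot = -10 − (-11) = 1 dB.
Undo the ratio: input overshoot = 1 × 8 = 8 dB, giving input = -3 dB.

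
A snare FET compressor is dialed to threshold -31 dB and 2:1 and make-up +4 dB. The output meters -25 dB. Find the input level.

-27 dB

Remove make-up: -25 − 4 = -29 dB.
Post-compression overshoot = -29 − (-31) = 2 dB.
Before 2:1 compression the overshoot was 2 × 2 = 4 dB, so input = -31 + 4 = -27 dB.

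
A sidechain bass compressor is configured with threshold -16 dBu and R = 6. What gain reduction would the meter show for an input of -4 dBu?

Overshoot = -4 − (-16) = 12 dB.
After 6:1 compression the overshoot becomes 12/6 = 2 dB.
So the signal is attenuated by 12 − 2 = 10 dB.

10 dB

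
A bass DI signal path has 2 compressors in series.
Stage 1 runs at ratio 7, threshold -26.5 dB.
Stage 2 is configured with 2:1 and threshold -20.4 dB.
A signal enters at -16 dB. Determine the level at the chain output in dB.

-25 dB

Stage 1: overshoot 10.5 dB → 10.5/7 = 1.5 dB → -25 dB.
Stage 2: -25 dB is at or below the -20.4 dB threshold — no compression; output -25 dB.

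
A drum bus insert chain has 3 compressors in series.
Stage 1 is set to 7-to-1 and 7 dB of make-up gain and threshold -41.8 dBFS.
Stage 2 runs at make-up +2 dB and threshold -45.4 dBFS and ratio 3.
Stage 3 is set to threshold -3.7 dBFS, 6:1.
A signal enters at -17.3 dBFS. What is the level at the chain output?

-38.7 dBFS

Stage 1: 24.5 dB above -41.8 dBFS, reduced 7:1 to 3.5 dB above → -38.3 dBFS; +7 dB make-up → -31.3 dBFS.
Stage 2: -31.3 dBFS is 14.1 dB over -45.4 dBFS; at 3:1 that becomes 4.7 dB over, giving -40.7 dBFS; +2 dB make-up → -38.7 dBFS.
Stage 3: below threshold (-38.7 ≤ -3.7); passes unchanged; output -38.7 dBFS.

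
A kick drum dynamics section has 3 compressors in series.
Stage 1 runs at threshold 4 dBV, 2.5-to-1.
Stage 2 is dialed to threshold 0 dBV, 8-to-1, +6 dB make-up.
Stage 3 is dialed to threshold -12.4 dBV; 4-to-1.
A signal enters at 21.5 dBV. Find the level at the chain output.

Stage 1: 17.5 dB above 4 dBV, reduced 2.5:1 to 7 dB above → 11 dBV.
Stage 2: overshoot 11 dB → 11/8 = 1.375 dB → 1.375 dBV; +6 dB make-up → 7.375 dBV.
Stage 3: 19.775 dB above -12.4 dBV, reduced 4:1 to 4.94375 dB above → -7.45625 dBV.

-7.45625 dBV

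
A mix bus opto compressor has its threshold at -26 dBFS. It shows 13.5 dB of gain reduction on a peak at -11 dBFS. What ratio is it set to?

10:1

Input overshoot = -11 − (-26) = 15 dB.
Output overshoot = 15 − 13.5 = 1.5 dB.
Ratio = input overshoot / output overshoot = 15 / 1.5 = 10.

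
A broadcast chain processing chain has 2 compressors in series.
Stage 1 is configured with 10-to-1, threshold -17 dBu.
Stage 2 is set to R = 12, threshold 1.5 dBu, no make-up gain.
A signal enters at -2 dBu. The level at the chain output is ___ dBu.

-15.5 dBu

Stage 1: 15 dB above -17 dBu, reduced 10:1 to 1.5 dB above → -15.5 dBu.
Stage 2: -15.5 dBu is at or below the 1.5 dBu threshold — no compression; output -15.5 dBu.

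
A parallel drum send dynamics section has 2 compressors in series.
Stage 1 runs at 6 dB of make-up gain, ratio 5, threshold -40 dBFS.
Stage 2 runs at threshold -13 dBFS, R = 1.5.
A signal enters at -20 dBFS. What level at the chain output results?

-30 dBFS

Stage 1: -20 dBFS is 20 dB over -40 dBFS; at 5:1 that becomes 4 dB over, giving -36 dBFS; +6 dB make-up → -30 dBFS.
Stage 2: below threshold (-30 ≤ -13); passes unchanged; output -30 dBFS.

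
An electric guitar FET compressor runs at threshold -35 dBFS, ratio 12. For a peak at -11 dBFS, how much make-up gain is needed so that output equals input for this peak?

22 dB

Overshoot 24 dB → 24/12 = 2 dB after compression, so the compressed level is -35 + 2 = -33 dBFS.
Make-up = target − compressed = -11 − (-33) = 22 dB.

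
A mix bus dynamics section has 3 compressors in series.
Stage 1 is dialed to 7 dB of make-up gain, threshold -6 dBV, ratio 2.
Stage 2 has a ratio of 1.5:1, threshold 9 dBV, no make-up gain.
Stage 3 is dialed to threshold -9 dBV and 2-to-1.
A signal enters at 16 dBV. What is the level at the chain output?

Stage 1: 16 dBV is 22 dB over -6 dBV; at 2:1 that becomes 11 dB over, giving 5 dBV; +7 dB make-up → 12 dBV.
Stage 2: 3 dB above 9 dBV, reduced 1.5:1 to 2 dB above → 11 dBV.
Stage 3: 11 dBV is 20 dB over -9 dBV; at 2:1 that becomes 10 dB over, giving 1 dBV.

1 dBV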